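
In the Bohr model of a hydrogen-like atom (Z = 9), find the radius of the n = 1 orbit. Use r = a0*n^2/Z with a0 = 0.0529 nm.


r = a0 * n^2 / Z
= 0.0529 * 1^2 / 9
= 0.0529 * 1 / 9
= 0.0059 nm

0.0059


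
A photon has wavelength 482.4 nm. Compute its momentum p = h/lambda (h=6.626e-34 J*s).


p = h / lambda
= 6.626e-34 / (482.4e-9)
= 6.626e-34 / 4.8240e-07
= 1.3735e-27 kg*m/s

1.3735e-27


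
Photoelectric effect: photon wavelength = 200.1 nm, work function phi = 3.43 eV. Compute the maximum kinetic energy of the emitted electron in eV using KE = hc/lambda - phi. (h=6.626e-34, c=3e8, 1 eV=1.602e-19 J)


E_photon = hc / lambda
= (6.626e-34)(3e8) / (200.1e-9)
= 9.9340e-19 J
= 6.201 eV
KE = E_photon - phi
= 6.201 - 3.43
= 2.771 eV

2.771


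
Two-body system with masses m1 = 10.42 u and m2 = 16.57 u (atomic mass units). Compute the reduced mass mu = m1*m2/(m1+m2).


mu = m1 * m2 / (m1 + m2)
= 10.42 * 16.57 / (10.42 + 16.57)
= 172.6594 / 26.99
= 6.3972 u

6.3972


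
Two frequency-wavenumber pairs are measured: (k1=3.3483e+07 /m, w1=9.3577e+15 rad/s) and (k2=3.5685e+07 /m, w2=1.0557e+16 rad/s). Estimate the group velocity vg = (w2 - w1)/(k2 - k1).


vg = (w2 - w1) / (k2 - k1)
= (1.0557e+16 - 9.3577e+15) / (3.5685e+07 - 3.3483e+07)
= 1.1993e+15 / 2.2020e+06
= 5.4464e+08 m/s

5.4464e+08


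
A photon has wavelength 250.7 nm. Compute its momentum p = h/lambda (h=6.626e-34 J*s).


p = h / lambda
= 6.626e-34 / (250.7e-9)
= 6.626e-34 / 2.5070e-07
= 2.6430e-27 kg*m/s

2.6430e-27


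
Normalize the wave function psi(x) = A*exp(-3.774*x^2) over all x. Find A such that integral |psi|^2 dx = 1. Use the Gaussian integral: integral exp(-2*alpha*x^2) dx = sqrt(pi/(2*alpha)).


integral |psi|^2 dx = A^2 * sqrt(pi/(2*alpha)) = 1
A^2 = sqrt(2*alpha/pi)
= sqrt(2 * 3.774 / pi)
= 1.550033
A = sqrt(1.550033)
= 1.245

1.245


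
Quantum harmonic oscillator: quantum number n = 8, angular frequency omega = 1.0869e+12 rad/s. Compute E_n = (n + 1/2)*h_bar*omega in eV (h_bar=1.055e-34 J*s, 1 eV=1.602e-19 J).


E = (n + 1/2) * h_bar * omega
= (8 + 0.5) * 1.055e-34 * 1.0869e+12
= 8.5 * 1.1467e-22
= 9.7468e-22 J
= 0.0061 eV

0.0061


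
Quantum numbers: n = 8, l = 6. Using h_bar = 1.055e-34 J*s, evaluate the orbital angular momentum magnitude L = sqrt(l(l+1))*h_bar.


L = sqrt(l*(l+1)) * h_bar
= sqrt(6 * 7) * 1.055e-34
= sqrt(42) * 1.055e-34
= 6.4807 * 1.055e-34
= 6.8372e-34 J*s

6.8372e-34


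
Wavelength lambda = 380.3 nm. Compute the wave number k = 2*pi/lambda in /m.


k = 2 * pi / lambda
= 6.2832 / (380.3e-9)
= 6.2832 / 3.8030e-07
= 1.6522e+07 /m

1.6522e+07


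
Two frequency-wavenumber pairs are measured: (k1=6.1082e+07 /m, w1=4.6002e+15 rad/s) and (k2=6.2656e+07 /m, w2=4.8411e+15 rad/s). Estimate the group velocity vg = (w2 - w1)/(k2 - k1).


vg = (w2 - w1) / (k2 - k1)
= (4.8411e+15 - 4.6002e+15) / (6.2656e+07 - 6.1082e+07)
= 2.4090e+14 / 1.5740e+06
= 1.5305e+08 m/s

1.5305e+08


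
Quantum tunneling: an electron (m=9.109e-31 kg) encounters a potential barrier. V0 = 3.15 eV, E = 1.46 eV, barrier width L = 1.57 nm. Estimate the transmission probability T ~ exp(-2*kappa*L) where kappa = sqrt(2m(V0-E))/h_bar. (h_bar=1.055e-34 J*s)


V0 - E = 1.69 eV = 2.7074e-19 J
kappa = sqrt(2 * m * (V0-E)) / h_bar
= sqrt(2 * 9.109e-31 * 2.7074e-19) / 1.055e-34
= 6.6569e+09 /m
2*kappa*L = 2 * 6.6569e+09 * 1.57e-9
= 20.9027
T = exp(-20.9027) = 8.357527e-10

8.357527e-10


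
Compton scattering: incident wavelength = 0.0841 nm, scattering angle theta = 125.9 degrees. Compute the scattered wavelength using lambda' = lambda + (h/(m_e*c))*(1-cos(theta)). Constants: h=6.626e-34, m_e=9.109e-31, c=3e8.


Compton wavelength: h/(m_e*c) = 2.4247e-12 m
d_lambda = 2.4247e-12 * (1 - cos(125.9 deg))
= 2.4247e-12 * 1.586372
= 3.8465e-12 m = 0.003846 nm
lambda' = 0.0841 + 0.003846
= 0.087946 nm

0.087946


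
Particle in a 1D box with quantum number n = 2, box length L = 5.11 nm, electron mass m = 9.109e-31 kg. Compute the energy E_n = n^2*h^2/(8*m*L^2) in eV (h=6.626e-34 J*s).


E = n^2 * h^2 / (8 * m * L^2)
= 2^2 * (6.626e-34)^2 / (8 * 9.109e-31 * (5.11e-9)^2)
= 4 * 4.3904e-67 / (8 * 9.109e-31 * 2.6112e-17)
= 9.2291e-21 J
= 0.0576 eV

0.0576


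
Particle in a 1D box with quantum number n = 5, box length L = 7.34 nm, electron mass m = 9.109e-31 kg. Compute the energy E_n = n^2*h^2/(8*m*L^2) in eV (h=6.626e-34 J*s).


E = n^2 * h^2 / (8 * m * L^2)
= 5^2 * (6.626e-34)^2 / (8 * 9.109e-31 * (7.34e-9)^2)
= 25 * 4.3904e-67 / (8 * 9.109e-31 * 5.3876e-17)
= 2.7957e-20 J
= 0.1745 eV

0.1745


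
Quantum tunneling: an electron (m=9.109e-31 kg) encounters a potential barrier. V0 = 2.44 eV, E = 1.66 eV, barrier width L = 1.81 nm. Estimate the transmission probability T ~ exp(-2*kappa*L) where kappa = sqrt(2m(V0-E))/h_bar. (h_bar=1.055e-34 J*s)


V0 - E = 0.78 eV = 1.2496e-19 J
kappa = sqrt(2 * m * (V0-E)) / h_bar
= sqrt(2 * 9.109e-31 * 1.2496e-19) / 1.055e-34
= 4.5225e+09 /m
2*kappa*L = 2 * 4.5225e+09 * 1.81e-9
= 16.3714
T = exp(-16.3714) = 7.762551e-08

7.762551e-08


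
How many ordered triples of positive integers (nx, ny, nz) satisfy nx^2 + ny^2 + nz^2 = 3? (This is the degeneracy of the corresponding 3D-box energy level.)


Enumerate all (nx, ny, nz) with nx^2 + ny^2 + nz^2 = 3:
(1,1,1)
Total degeneracy = 1

1


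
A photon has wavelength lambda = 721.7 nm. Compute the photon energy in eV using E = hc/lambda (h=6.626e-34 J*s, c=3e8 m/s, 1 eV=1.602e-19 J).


E = hc / lambda
= (6.626e-34)(3e8) / (721.7e-9)
= 1.9878e-25 / 7.2170e-07
= 2.7543e-19 J
Converting to eV: 2.7543e-19 / 1.602e-19
= 1.7193 eV

1.7193


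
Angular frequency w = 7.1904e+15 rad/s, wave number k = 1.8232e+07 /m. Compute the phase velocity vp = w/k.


vp = w / k
= 7.1904e+15 / 1.8232e+07
= 3.9438e+08 m/s

3.9438e+08


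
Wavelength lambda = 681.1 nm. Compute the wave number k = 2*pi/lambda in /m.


k = 2 * pi / lambda
= 6.2832 / (681.1e-9)
= 6.2832 / 6.8110e-07
= 9.2251e+06 /m

9.2251e+06


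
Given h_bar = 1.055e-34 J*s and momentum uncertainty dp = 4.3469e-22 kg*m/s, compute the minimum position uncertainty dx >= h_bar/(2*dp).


dx = h_bar / (2 * dp)
= 1.055e-34 / (2 * 4.3469e-22)
= 1.055e-34 / 8.6938e-22
= 1.2135e-13 m

1.2135e-13


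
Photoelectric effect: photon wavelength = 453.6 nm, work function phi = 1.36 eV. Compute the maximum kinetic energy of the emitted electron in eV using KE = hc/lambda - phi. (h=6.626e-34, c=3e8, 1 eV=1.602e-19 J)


E_photon = hc / lambda
= (6.626e-34)(3e8) / (453.6e-9)
= 4.3823e-19 J
= 2.7355 eV
KE = E_photon - phi
= 2.7355 - 1.36
= 1.3755 eV

1.3755


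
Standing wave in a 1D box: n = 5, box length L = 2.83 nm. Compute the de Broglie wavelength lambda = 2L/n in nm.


lambda = 2L / n
= 2 * 2.83 / 5
= 5.66 / 5
= 1.132 nm

1.132


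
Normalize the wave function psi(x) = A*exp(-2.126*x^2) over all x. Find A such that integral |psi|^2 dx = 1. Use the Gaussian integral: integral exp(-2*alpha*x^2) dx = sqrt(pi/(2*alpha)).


integral |psi|^2 dx = A^2 * sqrt(pi/(2*alpha)) = 1
A^2 = sqrt(2*alpha/pi)
= sqrt(2 * 2.126 / pi)
= 1.16338
A = sqrt(1.16338)
= 1.0786

1.0786


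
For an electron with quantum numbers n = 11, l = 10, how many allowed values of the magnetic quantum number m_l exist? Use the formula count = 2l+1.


m_l ranges from -l to +l in integer steps
So m_l goes from -10 to +10
Count = 2l + 1 = 2*10 + 1
= 21

21


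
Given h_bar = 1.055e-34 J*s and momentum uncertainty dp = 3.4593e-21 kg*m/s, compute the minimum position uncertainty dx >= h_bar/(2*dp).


dx = h_bar / (2 * dp)
= 1.055e-34 / (2 * 3.4593e-21)
= 1.055e-34 / 6.9186e-21
= 1.5249e-14 m

1.5249e-14


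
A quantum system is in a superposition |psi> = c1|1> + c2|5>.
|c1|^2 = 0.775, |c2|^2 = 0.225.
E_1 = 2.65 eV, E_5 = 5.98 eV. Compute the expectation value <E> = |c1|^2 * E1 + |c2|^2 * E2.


<E> = |c1|^2 * E1 + |c2|^2 * E2
= 0.775 * 2.65 + 0.225 * 5.98
= 2.0537 + 1.3455
= 3.3993 eV

3.3993


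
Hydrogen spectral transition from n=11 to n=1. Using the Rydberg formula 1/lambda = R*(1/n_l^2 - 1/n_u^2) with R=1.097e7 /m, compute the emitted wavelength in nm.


1/lambda = R * (1/n_l^2 - 1/n_u^2)
= 1.097e7 * (1/1^2 - 1/11^2)
= 1.097e7 * (1.0 - 0.008264)
= 1.097e7 * 0.991736
= 1.0879e+07 /m
lambda = 1 / 1.0879e+07 = 91.9174 nm

91.9174


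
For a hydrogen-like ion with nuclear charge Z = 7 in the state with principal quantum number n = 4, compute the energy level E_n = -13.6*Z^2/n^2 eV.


E_n = -13.6 * Z^2 / n^2
= -13.6 * 7^2 / 4^2
= -13.6 * 49 / 16
= -41.65 eV

-41.65


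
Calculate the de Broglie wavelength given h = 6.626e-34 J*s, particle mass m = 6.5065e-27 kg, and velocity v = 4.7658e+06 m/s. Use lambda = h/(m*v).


lambda = h / (m * v)
= 6.626e-34 / (6.5065e-27 * 4.7658e+06)
= 6.626e-34 / 3.1009e-20
= 2.1368e-14 m

2.1368e-14


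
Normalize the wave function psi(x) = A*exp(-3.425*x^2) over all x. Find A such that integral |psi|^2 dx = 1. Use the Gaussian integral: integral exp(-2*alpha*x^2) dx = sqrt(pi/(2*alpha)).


integral |psi|^2 dx = A^2 * sqrt(pi/(2*alpha)) = 1
A^2 = sqrt(2*alpha/pi)
= sqrt(2 * 3.425 / pi)
= 1.476625
A = sqrt(1.476625)
= 1.2152

1.2152


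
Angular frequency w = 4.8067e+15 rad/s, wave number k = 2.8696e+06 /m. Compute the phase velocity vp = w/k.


vp = w / k
= 4.8067e+15 / 2.8696e+06
= 1.6750e+09 m/s

1.6750e+09


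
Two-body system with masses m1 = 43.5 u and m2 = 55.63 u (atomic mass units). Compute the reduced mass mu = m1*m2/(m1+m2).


mu = m1 * m2 / (m1 + m2)
= 43.5 * 55.63 / (43.5 + 55.63)
= 2419.905 / 99.13
= 24.4114 u

24.4114


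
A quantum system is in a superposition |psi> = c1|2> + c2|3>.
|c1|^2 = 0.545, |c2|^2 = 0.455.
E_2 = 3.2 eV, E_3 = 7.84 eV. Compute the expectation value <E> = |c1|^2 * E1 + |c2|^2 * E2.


<E> = |c1|^2 * E1 + |c2|^2 * E2
= 0.545 * 3.2 + 0.455 * 7.84
= 1.744 + 3.5672
= 5.3112 eV

5.3112


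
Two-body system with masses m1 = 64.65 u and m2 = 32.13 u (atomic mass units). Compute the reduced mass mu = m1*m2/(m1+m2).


mu = m1 * m2 / (m1 + m2)
= 64.65 * 32.13 / (64.65 + 32.13)
= 2077.2045 / 96.78
= 21.4632 u

21.4632


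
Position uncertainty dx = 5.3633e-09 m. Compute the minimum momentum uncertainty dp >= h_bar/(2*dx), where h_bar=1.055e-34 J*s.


dp = h_bar / (2 * dx)
= 1.055e-34 / (2 * 5.3633e-09)
= 1.055e-34 / 1.0727e-08
= 9.8354e-27 kg*m/s

9.8354e-27


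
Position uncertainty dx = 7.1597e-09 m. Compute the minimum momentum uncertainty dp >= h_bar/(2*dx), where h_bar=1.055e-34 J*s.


dp = h_bar / (2 * dx)
= 1.055e-34 / (2 * 7.1597e-09)
= 1.055e-34 / 1.4319e-08
= 7.3676e-27 kg*m/s

7.3676e-27


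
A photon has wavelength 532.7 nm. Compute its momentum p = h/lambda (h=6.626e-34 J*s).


p = h / lambda
= 6.626e-34 / (532.7e-9)
= 6.626e-34 / 5.3270e-07
= 1.2439e-27 kg*m/s

1.2439e-27


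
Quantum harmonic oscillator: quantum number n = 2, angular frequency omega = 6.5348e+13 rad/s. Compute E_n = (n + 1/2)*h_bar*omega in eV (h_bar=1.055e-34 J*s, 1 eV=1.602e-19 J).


E = (n + 1/2) * h_bar * omega
= (2 + 0.5) * 1.055e-34 * 6.5348e+13
= 2.5 * 6.8942e-21
= 1.7236e-20 J
= 0.1076 eV

0.1076


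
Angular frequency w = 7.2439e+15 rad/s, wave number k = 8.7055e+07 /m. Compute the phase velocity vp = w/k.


vp = w / k
= 7.2439e+15 / 8.7055e+07
= 8.3211e+07 m/s

8.3211e+07


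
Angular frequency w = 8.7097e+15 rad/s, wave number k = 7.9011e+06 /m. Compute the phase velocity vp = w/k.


vp = w / k
= 8.7097e+15 / 7.9011e+06
= 1.1023e+09 m/s

1.1023e+09


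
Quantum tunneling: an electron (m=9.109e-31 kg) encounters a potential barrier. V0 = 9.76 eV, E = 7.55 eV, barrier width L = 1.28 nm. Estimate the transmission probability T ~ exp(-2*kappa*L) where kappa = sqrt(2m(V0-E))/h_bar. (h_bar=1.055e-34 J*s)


V0 - E = 2.21 eV = 3.5404e-19 J
kappa = sqrt(2 * m * (V0-E)) / h_bar
= sqrt(2 * 9.109e-31 * 3.5404e-19) / 1.055e-34
= 7.6125e+09 /m
2*kappa*L = 2 * 7.6125e+09 * 1.28e-9
= 19.4879
T = exp(-19.4879) = 3.439605e-09

3.439605e-09


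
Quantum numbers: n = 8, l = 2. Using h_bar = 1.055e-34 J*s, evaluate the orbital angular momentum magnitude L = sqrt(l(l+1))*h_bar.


L = sqrt(l*(l+1)) * h_bar
= sqrt(2 * 3) * 1.055e-34
= sqrt(6) * 1.055e-34
= 2.4495 * 1.055e-34
= 2.5842e-34 J*s

2.5842e-34


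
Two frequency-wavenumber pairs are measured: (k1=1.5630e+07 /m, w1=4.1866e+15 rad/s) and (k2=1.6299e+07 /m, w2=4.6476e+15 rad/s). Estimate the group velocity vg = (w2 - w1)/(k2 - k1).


vg = (w2 - w1) / (k2 - k1)
= (4.6476e+15 - 4.1866e+15) / (1.6299e+07 - 1.5630e+07)
= 4.6100e+14 / 6.6900e+05
= 6.8909e+08 m/s

6.8909e+08


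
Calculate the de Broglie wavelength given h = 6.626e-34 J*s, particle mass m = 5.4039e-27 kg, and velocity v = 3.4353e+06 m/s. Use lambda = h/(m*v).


lambda = h / (m * v)
= 6.626e-34 / (5.4039e-27 * 3.4353e+06)
= 6.626e-34 / 1.8564e-20
= 3.5693e-14 m

3.5693e-14


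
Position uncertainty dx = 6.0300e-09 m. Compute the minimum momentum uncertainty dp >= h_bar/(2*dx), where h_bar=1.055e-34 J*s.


dp = h_bar / (2 * dx)
= 1.055e-34 / (2 * 6.0300e-09)
= 1.055e-34 / 1.2060e-08
= 8.7479e-27 kg*m/s

8.7479e-27


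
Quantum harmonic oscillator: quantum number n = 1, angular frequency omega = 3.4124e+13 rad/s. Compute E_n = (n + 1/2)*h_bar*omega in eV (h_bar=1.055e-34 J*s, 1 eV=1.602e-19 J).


E = (n + 1/2) * h_bar * omega
= (1 + 0.5) * 1.055e-34 * 3.4124e+13
= 1.5 * 3.6001e-21
= 5.4001e-21 J
= 0.0337 eV

0.0337


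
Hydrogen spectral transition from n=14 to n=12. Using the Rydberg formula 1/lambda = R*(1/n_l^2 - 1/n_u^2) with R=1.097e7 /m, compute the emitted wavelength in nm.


1/lambda = R * (1/n_l^2 - 1/n_u^2)
= 1.097e7 * (1/12^2 - 1/14^2)
= 1.097e7 * (0.006944 - 0.005102)
= 1.097e7 * 0.001842
= 2.0211e+04 /m
lambda = 1 / 2.0211e+04 = 49477.5962 nm

49477.5962


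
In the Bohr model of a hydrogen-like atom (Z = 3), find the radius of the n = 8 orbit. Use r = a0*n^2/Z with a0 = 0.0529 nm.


r = a0 * n^2 / Z
= 0.0529 * 8^2 / 3
= 0.0529 * 64 / 3
= 1.1285 nm

1.1285


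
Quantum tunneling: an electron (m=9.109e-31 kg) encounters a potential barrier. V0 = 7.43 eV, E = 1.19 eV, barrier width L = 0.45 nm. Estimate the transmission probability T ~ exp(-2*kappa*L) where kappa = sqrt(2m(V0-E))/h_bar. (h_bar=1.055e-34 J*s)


V0 - E = 6.24 eV = 9.9965e-19 J
kappa = sqrt(2 * m * (V0-E)) / h_bar
= sqrt(2 * 9.109e-31 * 9.9965e-19) / 1.055e-34
= 1.2791e+10 /m
2*kappa*L = 2 * 1.2791e+10 * 0.45e-9
= 11.5123
T = exp(-11.5123) = 1.000577e-05

1.000577e-05


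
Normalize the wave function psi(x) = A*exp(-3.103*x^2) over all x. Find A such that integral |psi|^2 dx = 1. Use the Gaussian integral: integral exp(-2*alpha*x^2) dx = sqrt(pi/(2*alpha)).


integral |psi|^2 dx = A^2 * sqrt(pi/(2*alpha)) = 1
A^2 = sqrt(2*alpha/pi)
= sqrt(2 * 3.103 / pi)
= 1.4055
A = sqrt(1.4055)
= 1.1855

1.1855


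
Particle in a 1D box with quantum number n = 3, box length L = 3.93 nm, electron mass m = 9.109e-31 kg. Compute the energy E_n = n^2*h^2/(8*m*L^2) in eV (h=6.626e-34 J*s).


E = n^2 * h^2 / (8 * m * L^2)
= 3^2 * (6.626e-34)^2 / (8 * 9.109e-31 * (3.93e-9)^2)
= 9 * 4.3904e-67 / (8 * 9.109e-31 * 1.5445e-17)
= 3.5107e-20 J
= 0.2191 eV

0.2191


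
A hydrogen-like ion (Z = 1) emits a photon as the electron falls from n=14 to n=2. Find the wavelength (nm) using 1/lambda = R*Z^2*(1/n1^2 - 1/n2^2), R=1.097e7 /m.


1/lambda = R * Z^2 * (1/n1^2 - 1/n2^2)
= 1.097e7 * 1^2 * (1/2^2 - 1/14^2)
= 1.097e7 * 1 * (0.25 - 0.005102)
= 2.6865e+06 /m
lambda = 1 / 2.6865e+06
= 372.2273 nm

372.2273


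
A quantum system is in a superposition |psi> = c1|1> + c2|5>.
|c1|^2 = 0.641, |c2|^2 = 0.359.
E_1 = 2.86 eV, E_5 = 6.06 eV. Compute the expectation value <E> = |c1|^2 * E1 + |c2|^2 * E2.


<E> = |c1|^2 * E1 + |c2|^2 * E2
= 0.641 * 2.86 + 0.359 * 6.06
= 1.8333 + 2.1755
= 4.0088 eV

4.0088


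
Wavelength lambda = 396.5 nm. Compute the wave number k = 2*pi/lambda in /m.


k = 2 * pi / lambda
= 6.2832 / (396.5e-9)
= 6.2832 / 3.9650e-07
= 1.5847e+07 /m

1.5847e+07


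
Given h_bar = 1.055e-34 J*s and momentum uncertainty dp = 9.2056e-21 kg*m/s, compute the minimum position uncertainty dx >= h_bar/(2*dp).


dx = h_bar / (2 * dp)
= 1.055e-34 / (2 * 9.2056e-21)
= 1.055e-34 / 1.8411e-20
= 5.7302e-15 m

5.7302e-15


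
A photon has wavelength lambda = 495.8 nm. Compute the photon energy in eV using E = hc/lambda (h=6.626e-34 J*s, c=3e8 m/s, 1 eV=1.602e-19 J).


E = hc / lambda
= (6.626e-34)(3e8) / (495.8e-9)
= 1.9878e-25 / 4.9580e-07
= 4.0093e-19 J
Converting to eV: 4.0093e-19 / 1.602e-19
= 2.5027 eV

2.5027


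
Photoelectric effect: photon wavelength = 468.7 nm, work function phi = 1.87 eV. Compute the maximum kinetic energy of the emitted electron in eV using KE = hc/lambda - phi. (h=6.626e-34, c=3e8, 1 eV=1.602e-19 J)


E_photon = hc / lambda
= (6.626e-34)(3e8) / (468.7e-9)
= 4.2411e-19 J
= 2.6474 eV
KE = E_photon - phi
= 2.6474 - 1.87
= 0.7774 eV

0.7774


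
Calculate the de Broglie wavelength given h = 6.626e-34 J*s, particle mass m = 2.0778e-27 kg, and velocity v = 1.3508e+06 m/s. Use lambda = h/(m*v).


lambda = h / (m * v)
= 6.626e-34 / (2.0778e-27 * 1.3508e+06)
= 6.626e-34 / 2.8067e-21
= 2.3608e-13 m

2.3608e-13


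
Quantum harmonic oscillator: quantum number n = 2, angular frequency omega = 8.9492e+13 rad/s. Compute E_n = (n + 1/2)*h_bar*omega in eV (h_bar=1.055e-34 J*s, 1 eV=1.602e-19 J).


E = (n + 1/2) * h_bar * omega
= (2 + 0.5) * 1.055e-34 * 8.9492e+13
= 2.5 * 9.4414e-21
= 2.3604e-20 J
= 0.1473 eV

0.1473


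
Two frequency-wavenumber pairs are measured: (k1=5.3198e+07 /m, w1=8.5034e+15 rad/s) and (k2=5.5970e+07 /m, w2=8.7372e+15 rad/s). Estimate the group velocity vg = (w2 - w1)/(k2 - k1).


vg = (w2 - w1) / (k2 - k1)
= (8.7372e+15 - 8.5034e+15) / (5.5970e+07 - 5.3198e+07)
= 2.3380e+14 / 2.7720e+06
= 8.4343e+07 m/s

8.4343e+07


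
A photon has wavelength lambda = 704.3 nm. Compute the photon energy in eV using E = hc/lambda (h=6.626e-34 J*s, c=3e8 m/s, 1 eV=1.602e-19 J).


E = hc / lambda
= (6.626e-34)(3e8) / (704.3e-9)
= 1.9878e-25 / 7.0430e-07
= 2.8224e-19 J
Converting to eV: 2.8224e-19 / 1.602e-19
= 1.7618 eV

1.7618


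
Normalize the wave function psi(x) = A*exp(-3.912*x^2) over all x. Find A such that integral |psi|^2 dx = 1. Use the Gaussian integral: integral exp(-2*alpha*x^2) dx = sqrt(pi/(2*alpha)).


integral |psi|^2 dx = A^2 * sqrt(pi/(2*alpha)) = 1
A^2 = sqrt(2*alpha/pi)
= sqrt(2 * 3.912 / pi)
= 1.578118
A = sqrt(1.578118)
= 1.2562

1.2562


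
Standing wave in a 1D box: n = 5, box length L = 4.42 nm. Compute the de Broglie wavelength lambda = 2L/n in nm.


lambda = 2L / n
= 2 * 4.42 / 5
= 8.84 / 5
= 1.768 nm

1.768


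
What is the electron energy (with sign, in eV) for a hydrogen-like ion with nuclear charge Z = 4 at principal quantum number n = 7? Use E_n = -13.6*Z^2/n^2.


E_n = -13.6 * Z^2 / n^2
= -13.6 * 4^2 / 7^2
= -13.6 * 16 / 49
= -4.4408 eV

-4.4408


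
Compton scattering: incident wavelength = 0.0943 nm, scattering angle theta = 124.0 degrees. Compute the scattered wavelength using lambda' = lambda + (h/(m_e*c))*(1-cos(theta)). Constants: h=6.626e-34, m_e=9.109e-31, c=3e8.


Compton wavelength: h/(m_e*c) = 2.4247e-12 m
d_lambda = 2.4247e-12 * (1 - cos(124.0 deg))
= 2.4247e-12 * 1.559193
= 3.7806e-12 m = 0.003781 nm
lambda' = 0.0943 + 0.003781
= 0.098081 nm

0.098081


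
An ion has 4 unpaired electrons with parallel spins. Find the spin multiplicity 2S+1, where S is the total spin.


Total spin S = N * (1/2) = 4 * 0.5 = 2.0
Spin multiplicity = 2S + 1
= 2 * 2.0 + 1
= 5

5


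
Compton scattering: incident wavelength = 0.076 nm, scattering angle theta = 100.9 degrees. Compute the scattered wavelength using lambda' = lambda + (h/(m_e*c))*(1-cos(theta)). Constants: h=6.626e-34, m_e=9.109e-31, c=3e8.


Compton wavelength: h/(m_e*c) = 2.4247e-12 m
d_lambda = 2.4247e-12 * (1 - cos(100.9 deg))
= 2.4247e-12 * 1.189095
= 2.8832e-12 m = 0.002883 nm
lambda' = 0.076 + 0.002883
= 0.078883 nm

0.078883


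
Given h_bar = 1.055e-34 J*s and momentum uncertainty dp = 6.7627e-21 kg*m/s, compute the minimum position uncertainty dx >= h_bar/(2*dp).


dx = h_bar / (2 * dp)
= 1.055e-34 / (2 * 6.7627e-21)
= 1.055e-34 / 1.3525e-20
= 7.8001e-15 m

7.8001e-15


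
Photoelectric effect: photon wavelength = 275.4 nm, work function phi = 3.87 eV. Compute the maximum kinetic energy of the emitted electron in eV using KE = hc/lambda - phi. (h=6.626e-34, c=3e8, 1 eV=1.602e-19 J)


E_photon = hc / lambda
= (6.626e-34)(3e8) / (275.4e-9)
= 7.2179e-19 J
= 4.5055 eV
KE = E_photon - phi
= 4.5055 - 3.87
= 0.6355 eV

0.6355


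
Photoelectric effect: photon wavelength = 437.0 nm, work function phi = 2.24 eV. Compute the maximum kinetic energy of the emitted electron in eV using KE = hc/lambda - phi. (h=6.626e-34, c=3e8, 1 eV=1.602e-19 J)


E_photon = hc / lambda
= (6.626e-34)(3e8) / (437.0e-9)
= 4.5487e-19 J
= 2.8394 eV
KE = E_photon - phi
= 2.8394 - 2.24
= 0.5994 eV

0.5994


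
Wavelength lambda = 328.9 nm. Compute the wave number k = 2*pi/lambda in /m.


k = 2 * pi / lambda
= 6.2832 / (328.9e-9)
= 6.2832 / 3.2890e-07
= 1.9104e+07 /m

1.9104e+07


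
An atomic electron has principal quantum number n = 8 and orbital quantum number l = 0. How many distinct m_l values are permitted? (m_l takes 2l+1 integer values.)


m_l ranges from -l to +l in integer steps
So m_l goes from -0 to +0
Count = 2l + 1 = 2*0 + 1
= 1

1


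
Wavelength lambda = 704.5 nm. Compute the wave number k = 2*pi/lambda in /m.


k = 2 * pi / lambda
= 6.2832 / (704.5e-9)
= 6.2832 / 7.0450e-07
= 8.9186e+06 /m

8.9186e+06


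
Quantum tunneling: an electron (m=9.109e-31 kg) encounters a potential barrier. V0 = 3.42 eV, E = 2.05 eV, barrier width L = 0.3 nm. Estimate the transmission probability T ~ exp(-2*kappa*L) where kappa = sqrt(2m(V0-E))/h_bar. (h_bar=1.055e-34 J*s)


V0 - E = 1.37 eV = 2.1947e-19 J
kappa = sqrt(2 * m * (V0-E)) / h_bar
= sqrt(2 * 9.109e-31 * 2.1947e-19) / 1.055e-34
= 5.9936e+09 /m
2*kappa*L = 2 * 5.9936e+09 * 0.3e-9
= 3.5962
T = exp(-3.5962) = 2.742847e-02

2.742847e-02


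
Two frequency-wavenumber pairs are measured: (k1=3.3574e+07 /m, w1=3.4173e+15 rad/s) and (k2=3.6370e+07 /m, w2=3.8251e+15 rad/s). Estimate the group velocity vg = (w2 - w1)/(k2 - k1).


vg = (w2 - w1) / (k2 - k1)
= (3.8251e+15 - 3.4173e+15) / (3.6370e+07 - 3.3574e+07)
= 4.0780e+14 / 2.7960e+06
= 1.4585e+08 m/s

1.4585e+08


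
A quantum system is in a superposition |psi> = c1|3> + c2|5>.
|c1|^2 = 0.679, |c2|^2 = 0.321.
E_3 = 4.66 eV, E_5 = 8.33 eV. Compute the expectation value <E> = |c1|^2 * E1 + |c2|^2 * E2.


<E> = |c1|^2 * E1 + |c2|^2 * E2
= 0.679 * 4.66 + 0.321 * 8.33
= 3.1641 + 2.6739
= 5.8381 eV

5.8381


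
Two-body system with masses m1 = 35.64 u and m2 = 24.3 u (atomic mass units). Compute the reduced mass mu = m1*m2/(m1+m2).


mu = m1 * m2 / (m1 + m2)
= 35.64 * 24.3 / (35.64 + 24.3)
= 866.052 / 59.94
= 14.4486 u

14.4486


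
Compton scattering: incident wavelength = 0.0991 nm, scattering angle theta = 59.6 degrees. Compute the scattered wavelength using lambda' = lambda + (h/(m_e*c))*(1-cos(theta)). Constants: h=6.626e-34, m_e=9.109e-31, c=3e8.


Compton wavelength: h/(m_e*c) = 2.4247e-12 m
d_lambda = 2.4247e-12 * (1 - cos(59.6 deg))
= 2.4247e-12 * 0.493966
= 1.1977e-12 m = 0.001198 nm
lambda' = 0.0991 + 0.001198
= 0.100298 nm

0.100298


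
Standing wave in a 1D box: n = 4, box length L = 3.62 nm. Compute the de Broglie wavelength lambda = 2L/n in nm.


lambda = 2L / n
= 2 * 3.62 / 4
= 7.24 / 4
= 1.81 nm

1.81


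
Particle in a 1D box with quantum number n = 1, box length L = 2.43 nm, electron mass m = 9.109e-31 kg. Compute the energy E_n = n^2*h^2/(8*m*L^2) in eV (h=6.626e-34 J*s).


E = n^2 * h^2 / (8 * m * L^2)
= 1^2 * (6.626e-34)^2 / (8 * 9.109e-31 * (2.43e-9)^2)
= 1 * 4.3904e-67 / (8 * 9.109e-31 * 5.9049e-18)
= 1.0203e-20 J
= 0.0637 eV

0.0637


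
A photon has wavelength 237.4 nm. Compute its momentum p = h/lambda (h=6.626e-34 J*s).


p = h / lambda
= 6.626e-34 / (237.4e-9)
= 6.626e-34 / 2.3740e-07
= 2.7911e-27 kg*m/s

2.7911e-27


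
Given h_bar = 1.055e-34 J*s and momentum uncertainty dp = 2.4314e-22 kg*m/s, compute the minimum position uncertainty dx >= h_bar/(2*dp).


dx = h_bar / (2 * dp)
= 1.055e-34 / (2 * 2.4314e-22)
= 1.055e-34 / 4.8628e-22
= 2.1695e-13 m

2.1695e-13


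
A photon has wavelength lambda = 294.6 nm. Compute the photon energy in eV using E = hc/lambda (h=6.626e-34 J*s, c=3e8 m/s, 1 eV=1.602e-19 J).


E = hc / lambda
= (6.626e-34)(3e8) / (294.6e-9)
= 1.9878e-25 / 2.9460e-07
= 6.7475e-19 J
Converting to eV: 6.7475e-19 / 1.602e-19
= 4.2119 eV

4.2119


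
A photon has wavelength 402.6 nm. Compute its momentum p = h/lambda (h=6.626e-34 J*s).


p = h / lambda
= 6.626e-34 / (402.6e-9)
= 6.626e-34 / 4.0260e-07
= 1.6458e-27 kg*m/s

1.6458e-27


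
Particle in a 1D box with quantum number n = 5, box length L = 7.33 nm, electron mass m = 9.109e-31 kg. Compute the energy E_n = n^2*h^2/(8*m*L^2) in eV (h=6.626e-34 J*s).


E = n^2 * h^2 / (8 * m * L^2)
= 5^2 * (6.626e-34)^2 / (8 * 9.109e-31 * (7.33e-9)^2)
= 25 * 4.3904e-67 / (8 * 9.109e-31 * 5.3729e-17)
= 2.8033e-20 J
= 0.175 eV

0.175


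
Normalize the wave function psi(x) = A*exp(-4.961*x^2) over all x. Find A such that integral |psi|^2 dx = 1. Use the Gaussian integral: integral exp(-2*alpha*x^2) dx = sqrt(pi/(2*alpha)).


integral |psi|^2 dx = A^2 * sqrt(pi/(2*alpha)) = 1
A^2 = sqrt(2*alpha/pi)
= sqrt(2 * 4.961 / pi)
= 1.777152
A = sqrt(1.777152)
= 1.3331

1.3331


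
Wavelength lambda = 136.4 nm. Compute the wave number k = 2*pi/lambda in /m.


k = 2 * pi / lambda
= 6.2832 / (136.4e-9)
= 6.2832 / 1.3640e-07
= 4.6064e+07 /m

4.6064e+07


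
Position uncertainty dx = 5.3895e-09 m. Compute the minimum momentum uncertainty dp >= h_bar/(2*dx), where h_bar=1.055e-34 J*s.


dp = h_bar / (2 * dx)
= 1.055e-34 / (2 * 5.3895e-09)
= 1.055e-34 / 1.0779e-08
= 9.7875e-27 kg*m/s

9.7875e-27


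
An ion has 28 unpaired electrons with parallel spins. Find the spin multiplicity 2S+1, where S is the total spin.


Total spin S = N * (1/2) = 28 * 0.5 = 14.0
Spin multiplicity = 2S + 1
= 2 * 14.0 + 1
= 29

29


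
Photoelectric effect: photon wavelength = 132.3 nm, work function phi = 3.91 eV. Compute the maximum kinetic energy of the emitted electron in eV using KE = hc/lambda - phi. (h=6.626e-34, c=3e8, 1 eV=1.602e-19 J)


E_photon = hc / lambda
= (6.626e-34)(3e8) / (132.3e-9)
= 1.5025e-18 J
= 9.3789 eV
KE = E_photon - phi
= 9.3789 - 3.91
= 5.4689 eV

5.4689


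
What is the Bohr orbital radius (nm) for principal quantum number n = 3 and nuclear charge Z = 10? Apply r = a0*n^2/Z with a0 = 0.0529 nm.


r = a0 * n^2 / Z
= 0.0529 * 3^2 / 10
= 0.0529 * 9 / 10
= 0.0476 nm

0.0476


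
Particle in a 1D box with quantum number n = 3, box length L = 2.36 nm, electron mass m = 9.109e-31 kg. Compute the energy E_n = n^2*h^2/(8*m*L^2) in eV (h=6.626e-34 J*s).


E = n^2 * h^2 / (8 * m * L^2)
= 3^2 * (6.626e-34)^2 / (8 * 9.109e-31 * (2.36e-9)^2)
= 9 * 4.3904e-67 / (8 * 9.109e-31 * 5.5696e-18)
= 9.7356e-20 J
= 0.6077 eV

0.6077


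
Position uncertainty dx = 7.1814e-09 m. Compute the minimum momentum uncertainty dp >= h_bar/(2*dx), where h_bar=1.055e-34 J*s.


dp = h_bar / (2 * dx)
= 1.055e-34 / (2 * 7.1814e-09)
= 1.055e-34 / 1.4363e-08
= 7.3454e-27 kg*m/s

7.3454e-27


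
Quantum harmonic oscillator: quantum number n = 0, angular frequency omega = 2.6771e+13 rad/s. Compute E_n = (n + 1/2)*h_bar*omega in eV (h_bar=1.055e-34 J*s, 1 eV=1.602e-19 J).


E = (n + 1/2) * h_bar * omega
= (0 + 0.5) * 1.055e-34 * 2.6771e+13
= 0.5 * 2.8243e-21
= 1.4122e-21 J
= 0.0088 eV

0.0088


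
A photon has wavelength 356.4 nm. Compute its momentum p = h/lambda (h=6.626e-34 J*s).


p = h / lambda
= 6.626e-34 / (356.4e-9)
= 6.626e-34 / 3.5640e-07
= 1.8591e-27 kg*m/s

1.8591e-27


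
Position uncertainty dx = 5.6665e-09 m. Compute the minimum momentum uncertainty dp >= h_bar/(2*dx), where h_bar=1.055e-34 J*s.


dp = h_bar / (2 * dx)
= 1.055e-34 / (2 * 5.6665e-09)
= 1.055e-34 / 1.1333e-08
= 9.3091e-27 kg*m/s

9.3091e-27


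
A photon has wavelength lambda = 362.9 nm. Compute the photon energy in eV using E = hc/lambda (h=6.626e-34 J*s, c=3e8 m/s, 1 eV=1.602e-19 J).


E = hc / lambda
= (6.626e-34)(3e8) / (362.9e-9)
= 1.9878e-25 / 3.6290e-07
= 5.4775e-19 J
Converting to eV: 5.4775e-19 / 1.602e-19
= 3.4192 eV

3.4192


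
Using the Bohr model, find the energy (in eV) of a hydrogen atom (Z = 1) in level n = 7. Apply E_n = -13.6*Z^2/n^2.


E_n = -13.6 * Z^2 / n^2
= -13.6 * 1^2 / 7^2
= -13.6 * 1 / 49
= -0.2776 eV

-0.2776


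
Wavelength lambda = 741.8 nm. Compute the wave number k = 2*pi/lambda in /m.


k = 2 * pi / lambda
= 6.2832 / (741.8e-9)
= 6.2832 / 7.4180e-07
= 8.4702e+06 /m

8.4702e+06


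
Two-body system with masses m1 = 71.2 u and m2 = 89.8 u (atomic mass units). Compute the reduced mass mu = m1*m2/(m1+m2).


mu = m1 * m2 / (m1 + m2)
= 71.2 * 89.8 / (71.2 + 89.8)
= 6393.76 / 161.0
= 39.7128 u

39.7128


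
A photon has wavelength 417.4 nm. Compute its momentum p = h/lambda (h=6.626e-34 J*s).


p = h / lambda
= 6.626e-34 / (417.4e-9)
= 6.626e-34 / 4.1740e-07
= 1.5874e-27 kg*m/s

1.5874e-27


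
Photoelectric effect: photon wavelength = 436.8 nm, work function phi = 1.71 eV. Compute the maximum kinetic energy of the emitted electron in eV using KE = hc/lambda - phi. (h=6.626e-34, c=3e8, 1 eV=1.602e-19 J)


E_photon = hc / lambda
= (6.626e-34)(3e8) / (436.8e-9)
= 4.5508e-19 J
= 2.8407 eV
KE = E_photon - phi
= 2.8407 - 1.71
= 1.1307 eV

1.1307


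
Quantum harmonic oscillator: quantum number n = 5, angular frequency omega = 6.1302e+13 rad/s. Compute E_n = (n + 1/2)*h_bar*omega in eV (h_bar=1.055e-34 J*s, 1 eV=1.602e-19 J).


E = (n + 1/2) * h_bar * omega
= (5 + 0.5) * 1.055e-34 * 6.1302e+13
= 5.5 * 6.4674e-21
= 3.5570e-20 J
= 0.222 eV

0.222


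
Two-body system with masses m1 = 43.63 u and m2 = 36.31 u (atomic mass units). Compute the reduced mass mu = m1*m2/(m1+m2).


mu = m1 * m2 / (m1 + m2)
= 43.63 * 36.31 / (43.63 + 36.31)
= 1584.2053 / 79.94
= 19.8174 u

19.8174


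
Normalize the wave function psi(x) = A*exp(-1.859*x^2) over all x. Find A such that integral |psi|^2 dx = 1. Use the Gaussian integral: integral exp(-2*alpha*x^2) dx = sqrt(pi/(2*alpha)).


integral |psi|^2 dx = A^2 * sqrt(pi/(2*alpha)) = 1
A^2 = sqrt(2*alpha/pi)
= sqrt(2 * 1.859 / pi)
= 1.087877
A = sqrt(1.087877)
= 1.043

1.043


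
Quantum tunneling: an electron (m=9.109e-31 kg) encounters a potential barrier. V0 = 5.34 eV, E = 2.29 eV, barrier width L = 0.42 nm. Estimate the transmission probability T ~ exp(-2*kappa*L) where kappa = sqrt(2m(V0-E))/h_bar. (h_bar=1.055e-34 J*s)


V0 - E = 3.05 eV = 4.8861e-19 J
kappa = sqrt(2 * m * (V0-E)) / h_bar
= sqrt(2 * 9.109e-31 * 4.8861e-19) / 1.055e-34
= 8.9429e+09 /m
2*kappa*L = 2 * 8.9429e+09 * 0.42e-9
= 7.512
T = exp(-7.512) = 5.464608e-04

5.464608e-04


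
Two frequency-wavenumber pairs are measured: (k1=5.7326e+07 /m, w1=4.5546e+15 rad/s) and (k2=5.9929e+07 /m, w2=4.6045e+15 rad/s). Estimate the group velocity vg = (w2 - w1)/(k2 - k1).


vg = (w2 - w1) / (k2 - k1)
= (4.6045e+15 - 4.5546e+15) / (5.9929e+07 - 5.7326e+07)
= 4.9900e+13 / 2.6030e+06
= 1.9170e+07 m/s

1.9170e+07


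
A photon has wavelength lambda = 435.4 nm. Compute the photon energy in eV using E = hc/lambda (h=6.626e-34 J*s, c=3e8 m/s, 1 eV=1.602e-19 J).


E = hc / lambda
= (6.626e-34)(3e8) / (435.4e-9)
= 1.9878e-25 / 4.3540e-07
= 4.5655e-19 J
Converting to eV: 4.5655e-19 / 1.602e-19
= 2.8498 eV

2.8498


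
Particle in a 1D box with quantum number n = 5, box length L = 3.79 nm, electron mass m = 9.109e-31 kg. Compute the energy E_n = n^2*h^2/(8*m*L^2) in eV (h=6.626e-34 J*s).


E = n^2 * h^2 / (8 * m * L^2)
= 5^2 * (6.626e-34)^2 / (8 * 9.109e-31 * (3.79e-9)^2)
= 25 * 4.3904e-67 / (8 * 9.109e-31 * 1.4364e-17)
= 1.0486e-19 J
= 0.6545 eV

0.6545


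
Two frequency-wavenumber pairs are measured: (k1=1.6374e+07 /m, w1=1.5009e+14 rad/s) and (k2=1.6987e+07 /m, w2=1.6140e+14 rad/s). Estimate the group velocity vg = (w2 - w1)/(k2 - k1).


vg = (w2 - w1) / (k2 - k1)
= (1.6140e+14 - 1.5009e+14) / (1.6987e+07 - 1.6374e+07)
= 1.1310e+13 / 6.1300e+05
= 1.8450e+07 m/s

1.8450e+07


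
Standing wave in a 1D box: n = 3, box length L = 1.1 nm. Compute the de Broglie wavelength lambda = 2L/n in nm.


lambda = 2L / n
= 2 * 1.1 / 3
= 2.2 / 3
= 0.7333 nm

0.7333


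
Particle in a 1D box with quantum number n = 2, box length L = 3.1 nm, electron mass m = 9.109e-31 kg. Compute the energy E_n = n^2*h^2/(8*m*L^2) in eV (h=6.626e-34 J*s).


E = n^2 * h^2 / (8 * m * L^2)
= 2^2 * (6.626e-34)^2 / (8 * 9.109e-31 * (3.1e-9)^2)
= 4 * 4.3904e-67 / (8 * 9.109e-31 * 9.6100e-18)
= 2.5077e-20 J
= 0.1565 eV

0.1565


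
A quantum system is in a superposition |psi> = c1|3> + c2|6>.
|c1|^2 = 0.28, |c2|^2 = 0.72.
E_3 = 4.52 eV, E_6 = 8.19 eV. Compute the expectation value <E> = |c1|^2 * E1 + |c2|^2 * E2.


<E> = |c1|^2 * E1 + |c2|^2 * E2
= 0.28 * 4.52 + 0.72 * 8.19
= 1.2656 + 5.8968
= 7.1624 eV

7.1624


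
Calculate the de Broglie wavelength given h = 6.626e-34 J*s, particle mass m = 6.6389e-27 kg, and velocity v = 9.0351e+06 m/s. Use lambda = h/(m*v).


lambda = h / (m * v)
= 6.626e-34 / (6.6389e-27 * 9.0351e+06)
= 6.626e-34 / 5.9983e-20
= 1.1046e-14 m

1.1046e-14


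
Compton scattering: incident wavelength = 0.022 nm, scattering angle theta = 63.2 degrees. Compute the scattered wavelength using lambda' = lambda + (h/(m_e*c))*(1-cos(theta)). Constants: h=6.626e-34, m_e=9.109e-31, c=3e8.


Compton wavelength: h/(m_e*c) = 2.4247e-12 m
d_lambda = 2.4247e-12 * (1 - cos(63.2 deg))
= 2.4247e-12 * 0.549122
= 1.3315e-12 m = 0.001331 nm
lambda' = 0.022 + 0.001331
= 0.023331 nm

0.023331


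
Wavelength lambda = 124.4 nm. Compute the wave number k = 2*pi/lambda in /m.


k = 2 * pi / lambda
= 6.2832 / (124.4e-9)
= 6.2832 / 1.2440e-07
= 5.0508e+07 /m

5.0508e+07


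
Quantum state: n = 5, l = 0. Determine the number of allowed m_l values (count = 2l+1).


m_l ranges from -l to +l in integer steps
So m_l goes from -0 to +0
Count = 2l + 1 = 2*0 + 1
= 1

1


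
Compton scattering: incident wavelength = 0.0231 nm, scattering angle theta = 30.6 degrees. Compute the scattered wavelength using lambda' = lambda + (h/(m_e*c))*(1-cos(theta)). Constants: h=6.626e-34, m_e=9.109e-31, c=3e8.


Compton wavelength: h/(m_e*c) = 2.4247e-12 m
d_lambda = 2.4247e-12 * (1 - cos(30.6 deg))
= 2.4247e-12 * 0.139258
= 3.3766e-13 m = 0.000338 nm
lambda' = 0.0231 + 0.000338
= 0.023438 nm

0.023438


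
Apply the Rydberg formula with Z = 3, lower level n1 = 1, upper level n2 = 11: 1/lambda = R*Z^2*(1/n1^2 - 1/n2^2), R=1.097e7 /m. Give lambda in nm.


1/lambda = R * Z^2 * (1/n1^2 - 1/n2^2)
= 1.097e7 * 3^2 * (1/1^2 - 1/11^2)
= 1.097e7 * 9 * (1.0 - 0.008264)
= 9.7914e+07 /m
lambda = 1 / 9.7914e+07
= 10.213 nm

10.213


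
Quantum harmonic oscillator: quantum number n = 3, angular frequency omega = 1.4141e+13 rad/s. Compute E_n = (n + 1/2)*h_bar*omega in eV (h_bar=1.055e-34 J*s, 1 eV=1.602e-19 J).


E = (n + 1/2) * h_bar * omega
= (3 + 0.5) * 1.055e-34 * 1.4141e+13
= 3.5 * 1.4919e-21
= 5.2216e-21 J
= 0.0326 eV

0.0326


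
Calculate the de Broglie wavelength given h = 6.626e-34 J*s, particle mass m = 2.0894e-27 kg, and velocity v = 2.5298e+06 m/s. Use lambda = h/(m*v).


lambda = h / (m * v)
= 6.626e-34 / (2.0894e-27 * 2.5298e+06)
= 6.626e-34 / 5.2858e-21
= 1.2536e-13 m

1.2536e-13


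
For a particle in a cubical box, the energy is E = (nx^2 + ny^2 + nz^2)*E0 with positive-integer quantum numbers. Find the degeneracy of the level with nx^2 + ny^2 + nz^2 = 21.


Enumerate all (nx, ny, nz) with nx^2 + ny^2 + nz^2 = 21:
(1,2,4)
(1,4,2)
(2,1,4)
(2,4,1)
(4,1,2)
(4,2,1)
Total degeneracy = 6

6


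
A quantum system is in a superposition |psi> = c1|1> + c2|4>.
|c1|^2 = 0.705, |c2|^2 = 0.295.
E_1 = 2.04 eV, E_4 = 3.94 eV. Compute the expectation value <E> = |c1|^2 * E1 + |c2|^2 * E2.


<E> = |c1|^2 * E1 + |c2|^2 * E2
= 0.705 * 2.04 + 0.295 * 3.94
= 1.4382 + 1.1623
= 2.6005 eV

2.6005


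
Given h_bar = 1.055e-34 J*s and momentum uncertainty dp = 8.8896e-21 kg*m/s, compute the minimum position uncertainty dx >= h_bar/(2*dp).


dx = h_bar / (2 * dp)
= 1.055e-34 / (2 * 8.8896e-21)
= 1.055e-34 / 1.7779e-20
= 5.9339e-15 m

5.9339e-15


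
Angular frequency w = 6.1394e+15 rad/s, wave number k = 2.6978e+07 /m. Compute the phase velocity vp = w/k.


vp = w / k
= 6.1394e+15 / 2.6978e+07
= 2.2757e+08 m/s

2.2757e+08


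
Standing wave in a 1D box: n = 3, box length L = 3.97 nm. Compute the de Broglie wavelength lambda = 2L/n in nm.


lambda = 2L / n
= 2 * 3.97 / 3
= 7.94 / 3
= 2.6467 nm

2.6467


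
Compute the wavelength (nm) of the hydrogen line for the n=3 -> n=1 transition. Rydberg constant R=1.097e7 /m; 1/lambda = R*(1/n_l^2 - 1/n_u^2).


1/lambda = R * (1/n_l^2 - 1/n_u^2)
= 1.097e7 * (1/1^2 - 1/3^2)
= 1.097e7 * (1.0 - 0.111111)
= 1.097e7 * 0.888889
= 9.7511e+06 /m
lambda = 1 / 9.7511e+06 = 102.5524 nm

102.5524


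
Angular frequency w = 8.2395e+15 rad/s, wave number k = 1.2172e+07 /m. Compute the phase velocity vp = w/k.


vp = w / k
= 8.2395e+15 / 1.2172e+07
= 6.7692e+08 m/s

6.7692e+08


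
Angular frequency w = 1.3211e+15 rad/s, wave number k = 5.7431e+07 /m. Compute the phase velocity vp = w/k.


vp = w / k
= 1.3211e+15 / 5.7431e+07
= 2.3003e+07 m/s

2.3003e+07


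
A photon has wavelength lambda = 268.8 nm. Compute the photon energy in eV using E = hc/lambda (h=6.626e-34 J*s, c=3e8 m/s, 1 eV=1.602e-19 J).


E = hc / lambda
= (6.626e-34)(3e8) / (268.8e-9)
= 1.9878e-25 / 2.6880e-07
= 7.3951e-19 J
Converting to eV: 7.3951e-19 / 1.602e-19
= 4.6162 eV

4.6162


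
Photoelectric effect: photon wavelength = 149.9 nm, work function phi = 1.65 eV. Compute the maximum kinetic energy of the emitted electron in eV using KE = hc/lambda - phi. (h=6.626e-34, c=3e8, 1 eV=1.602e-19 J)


E_photon = hc / lambda
= (6.626e-34)(3e8) / (149.9e-9)
= 1.3261e-18 J
= 8.2777 eV
KE = E_photon - phi
= 8.2777 - 1.65
= 6.6277 eV

6.6277


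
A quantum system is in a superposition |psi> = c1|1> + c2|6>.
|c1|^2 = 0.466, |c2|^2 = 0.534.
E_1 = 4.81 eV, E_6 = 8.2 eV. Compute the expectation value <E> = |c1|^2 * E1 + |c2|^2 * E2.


<E> = |c1|^2 * E1 + |c2|^2 * E2
= 0.466 * 4.81 + 0.534 * 8.2
= 2.2415 + 4.3788
= 6.6203 eV

6.6203


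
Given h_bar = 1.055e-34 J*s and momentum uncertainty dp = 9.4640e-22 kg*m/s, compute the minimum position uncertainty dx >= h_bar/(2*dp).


dx = h_bar / (2 * dp)
= 1.055e-34 / (2 * 9.4640e-22)
= 1.055e-34 / 1.8928e-21
= 5.5738e-14 m

5.5738e-14


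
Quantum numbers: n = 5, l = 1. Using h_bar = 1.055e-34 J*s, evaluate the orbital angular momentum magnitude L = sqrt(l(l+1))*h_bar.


L = sqrt(l*(l+1)) * h_bar
= sqrt(1 * 2) * 1.055e-34
= sqrt(2) * 1.055e-34
= 1.4142 * 1.055e-34
= 1.4920e-34 J*s

1.4920e-34


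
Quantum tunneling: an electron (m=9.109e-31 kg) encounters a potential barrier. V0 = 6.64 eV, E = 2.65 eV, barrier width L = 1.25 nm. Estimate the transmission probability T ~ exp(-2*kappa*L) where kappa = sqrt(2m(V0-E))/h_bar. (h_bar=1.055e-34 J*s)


V0 - E = 3.99 eV = 6.3920e-19 J
kappa = sqrt(2 * m * (V0-E)) / h_bar
= sqrt(2 * 9.109e-31 * 6.3920e-19) / 1.055e-34
= 1.0229e+10 /m
2*kappa*L = 2 * 1.0229e+10 * 1.25e-9
= 25.5715
T = exp(-25.5715) = 7.842492e-12

7.842492e-12


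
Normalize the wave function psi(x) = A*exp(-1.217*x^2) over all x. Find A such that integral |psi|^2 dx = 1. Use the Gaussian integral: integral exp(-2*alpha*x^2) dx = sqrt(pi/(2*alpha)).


integral |psi|^2 dx = A^2 * sqrt(pi/(2*alpha)) = 1
A^2 = sqrt(2*alpha/pi)
= sqrt(2 * 1.217 / pi)
= 0.880208
A = sqrt(0.880208)
= 0.9382

0.9382
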